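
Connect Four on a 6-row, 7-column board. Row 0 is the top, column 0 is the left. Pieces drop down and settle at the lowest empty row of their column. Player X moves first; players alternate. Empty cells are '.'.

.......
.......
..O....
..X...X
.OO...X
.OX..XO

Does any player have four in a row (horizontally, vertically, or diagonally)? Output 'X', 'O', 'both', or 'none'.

none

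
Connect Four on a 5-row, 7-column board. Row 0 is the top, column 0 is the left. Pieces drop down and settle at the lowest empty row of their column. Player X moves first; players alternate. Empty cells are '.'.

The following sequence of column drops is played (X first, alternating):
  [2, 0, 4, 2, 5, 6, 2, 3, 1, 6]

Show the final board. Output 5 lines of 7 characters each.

Move 1: X drops in col 2, lands at row 4
Move 2: O drops in col 0, lands at row 4
Move 3: X drops in col 4, lands at row 4
Move 4: O drops in col 2, lands at row 3
Move 5: X drops in col 5, lands at row 4
Move 6: O drops in col 6, lands at row 4
Move 7: X drops in col 2, lands at row 2
Move 8: O drops in col 3, lands at row 4
Move 9: X drops in col 1, lands at row 4
Move 10: O drops in col 6, lands at row 3

Answer: .......
.......
..X....
..O...O
OXXOXXO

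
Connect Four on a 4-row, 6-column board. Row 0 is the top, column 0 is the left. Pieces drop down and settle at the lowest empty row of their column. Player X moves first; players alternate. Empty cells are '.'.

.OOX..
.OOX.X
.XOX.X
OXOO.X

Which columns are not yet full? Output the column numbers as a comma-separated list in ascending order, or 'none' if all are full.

col 0: top cell = '.' → open
col 1: top cell = 'O' → FULL
col 2: top cell = 'O' → FULL
col 3: top cell = 'X' → FULL
col 4: top cell = '.' → open
col 5: top cell = '.' → open

Answer: 0,4,5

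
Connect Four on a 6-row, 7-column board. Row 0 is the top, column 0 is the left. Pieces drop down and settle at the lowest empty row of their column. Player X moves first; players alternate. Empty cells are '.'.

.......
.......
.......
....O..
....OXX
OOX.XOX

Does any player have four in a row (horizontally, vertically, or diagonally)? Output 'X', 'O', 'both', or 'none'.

none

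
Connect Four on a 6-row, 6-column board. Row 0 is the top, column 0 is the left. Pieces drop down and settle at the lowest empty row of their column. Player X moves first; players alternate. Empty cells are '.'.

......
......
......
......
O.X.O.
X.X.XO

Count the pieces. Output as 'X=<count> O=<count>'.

X=4 O=3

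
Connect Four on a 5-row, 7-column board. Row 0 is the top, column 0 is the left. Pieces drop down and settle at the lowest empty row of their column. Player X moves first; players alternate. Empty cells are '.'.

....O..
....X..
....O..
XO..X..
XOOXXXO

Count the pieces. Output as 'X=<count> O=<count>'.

X=7 O=6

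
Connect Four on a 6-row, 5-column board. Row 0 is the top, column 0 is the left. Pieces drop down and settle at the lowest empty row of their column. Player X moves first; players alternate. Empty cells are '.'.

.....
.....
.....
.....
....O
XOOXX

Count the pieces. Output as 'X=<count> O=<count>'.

X=3 O=3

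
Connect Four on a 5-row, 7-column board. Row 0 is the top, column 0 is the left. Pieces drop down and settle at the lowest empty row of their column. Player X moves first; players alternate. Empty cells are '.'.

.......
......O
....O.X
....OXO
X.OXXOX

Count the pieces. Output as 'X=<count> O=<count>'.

X=6 O=6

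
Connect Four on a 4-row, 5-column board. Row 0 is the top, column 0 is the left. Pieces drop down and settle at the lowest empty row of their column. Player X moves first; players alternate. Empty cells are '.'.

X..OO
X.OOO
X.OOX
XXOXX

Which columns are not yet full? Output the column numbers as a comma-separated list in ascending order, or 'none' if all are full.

col 0: top cell = 'X' → FULL
col 1: top cell = '.' → open
col 2: top cell = '.' → open
col 3: top cell = 'O' → FULL
col 4: top cell = 'O' → FULL

Answer: 1,2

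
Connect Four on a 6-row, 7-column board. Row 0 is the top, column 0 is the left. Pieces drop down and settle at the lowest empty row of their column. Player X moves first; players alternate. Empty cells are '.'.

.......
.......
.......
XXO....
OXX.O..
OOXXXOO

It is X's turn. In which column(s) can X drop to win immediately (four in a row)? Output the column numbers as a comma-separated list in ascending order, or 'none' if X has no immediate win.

Answer: 0

Derivation:
col 0: drop X → WIN!
col 1: drop X → no win
col 2: drop X → no win
col 3: drop X → no win
col 4: drop X → no win
col 5: drop X → no win
col 6: drop X → no win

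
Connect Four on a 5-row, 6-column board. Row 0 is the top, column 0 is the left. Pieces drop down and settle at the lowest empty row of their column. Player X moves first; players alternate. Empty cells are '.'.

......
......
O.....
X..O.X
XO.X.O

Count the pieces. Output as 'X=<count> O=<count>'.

X=4 O=4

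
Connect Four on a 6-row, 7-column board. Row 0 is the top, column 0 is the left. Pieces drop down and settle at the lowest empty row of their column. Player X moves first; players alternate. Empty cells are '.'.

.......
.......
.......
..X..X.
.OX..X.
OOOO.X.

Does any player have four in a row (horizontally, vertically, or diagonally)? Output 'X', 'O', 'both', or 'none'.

O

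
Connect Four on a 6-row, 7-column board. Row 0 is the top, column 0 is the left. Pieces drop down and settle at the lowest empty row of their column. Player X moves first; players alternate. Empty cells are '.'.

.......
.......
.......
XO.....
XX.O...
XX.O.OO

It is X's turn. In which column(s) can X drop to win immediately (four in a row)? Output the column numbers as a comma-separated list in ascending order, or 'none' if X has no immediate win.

col 0: drop X → WIN!
col 1: drop X → no win
col 2: drop X → no win
col 3: drop X → no win
col 4: drop X → no win
col 5: drop X → no win
col 6: drop X → no win

Answer: 0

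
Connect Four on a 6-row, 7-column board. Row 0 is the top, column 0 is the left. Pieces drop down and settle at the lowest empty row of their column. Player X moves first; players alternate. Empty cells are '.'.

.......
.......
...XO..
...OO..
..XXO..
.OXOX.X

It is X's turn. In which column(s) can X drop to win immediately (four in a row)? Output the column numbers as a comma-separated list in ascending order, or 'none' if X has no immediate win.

col 0: drop X → no win
col 1: drop X → no win
col 2: drop X → no win
col 3: drop X → no win
col 4: drop X → no win
col 5: drop X → no win
col 6: drop X → no win

Answer: none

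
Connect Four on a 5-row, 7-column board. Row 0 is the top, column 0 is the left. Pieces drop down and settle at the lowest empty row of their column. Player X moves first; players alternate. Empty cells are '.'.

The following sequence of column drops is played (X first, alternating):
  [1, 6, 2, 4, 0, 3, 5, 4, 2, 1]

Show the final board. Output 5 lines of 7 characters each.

Move 1: X drops in col 1, lands at row 4
Move 2: O drops in col 6, lands at row 4
Move 3: X drops in col 2, lands at row 4
Move 4: O drops in col 4, lands at row 4
Move 5: X drops in col 0, lands at row 4
Move 6: O drops in col 3, lands at row 4
Move 7: X drops in col 5, lands at row 4
Move 8: O drops in col 4, lands at row 3
Move 9: X drops in col 2, lands at row 3
Move 10: O drops in col 1, lands at row 3

Answer: .......
.......
.......
.OX.O..
XXXOOXO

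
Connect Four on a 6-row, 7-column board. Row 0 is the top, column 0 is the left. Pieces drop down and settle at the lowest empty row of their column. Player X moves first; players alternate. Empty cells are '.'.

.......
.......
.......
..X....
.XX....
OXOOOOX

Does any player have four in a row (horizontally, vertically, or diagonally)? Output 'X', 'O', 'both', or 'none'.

O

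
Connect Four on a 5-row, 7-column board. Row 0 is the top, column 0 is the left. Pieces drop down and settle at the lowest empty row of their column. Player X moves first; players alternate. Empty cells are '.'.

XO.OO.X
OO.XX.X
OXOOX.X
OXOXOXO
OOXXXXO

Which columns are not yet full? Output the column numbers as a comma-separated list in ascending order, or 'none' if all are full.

col 0: top cell = 'X' → FULL
col 1: top cell = 'O' → FULL
col 2: top cell = '.' → open
col 3: top cell = 'O' → FULL
col 4: top cell = 'O' → FULL
col 5: top cell = '.' → open
col 6: top cell = 'X' → FULL

Answer: 2,5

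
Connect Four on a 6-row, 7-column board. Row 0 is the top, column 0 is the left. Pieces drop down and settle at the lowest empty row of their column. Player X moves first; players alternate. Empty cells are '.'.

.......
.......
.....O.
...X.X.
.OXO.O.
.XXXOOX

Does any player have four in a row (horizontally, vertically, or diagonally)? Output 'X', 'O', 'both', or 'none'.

none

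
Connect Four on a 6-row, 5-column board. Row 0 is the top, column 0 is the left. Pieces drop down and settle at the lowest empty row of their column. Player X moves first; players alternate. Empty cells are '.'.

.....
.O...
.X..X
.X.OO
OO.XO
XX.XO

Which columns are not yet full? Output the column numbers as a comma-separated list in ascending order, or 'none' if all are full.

col 0: top cell = '.' → open
col 1: top cell = '.' → open
col 2: top cell = '.' → open
col 3: top cell = '.' → open
col 4: top cell = '.' → open

Answer: 0,1,2,3,4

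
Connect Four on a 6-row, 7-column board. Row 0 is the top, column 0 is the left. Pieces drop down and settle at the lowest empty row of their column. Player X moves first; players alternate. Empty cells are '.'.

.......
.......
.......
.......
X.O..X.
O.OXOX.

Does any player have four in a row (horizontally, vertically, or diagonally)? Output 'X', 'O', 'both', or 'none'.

none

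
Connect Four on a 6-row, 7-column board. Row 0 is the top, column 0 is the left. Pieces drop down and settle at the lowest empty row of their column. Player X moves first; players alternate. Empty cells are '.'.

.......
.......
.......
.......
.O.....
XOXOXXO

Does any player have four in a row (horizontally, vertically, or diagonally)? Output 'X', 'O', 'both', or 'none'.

none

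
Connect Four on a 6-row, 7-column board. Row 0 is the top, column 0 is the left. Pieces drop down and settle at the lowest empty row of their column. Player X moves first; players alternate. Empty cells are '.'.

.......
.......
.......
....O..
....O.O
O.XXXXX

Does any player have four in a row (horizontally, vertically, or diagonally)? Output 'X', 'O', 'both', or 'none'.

X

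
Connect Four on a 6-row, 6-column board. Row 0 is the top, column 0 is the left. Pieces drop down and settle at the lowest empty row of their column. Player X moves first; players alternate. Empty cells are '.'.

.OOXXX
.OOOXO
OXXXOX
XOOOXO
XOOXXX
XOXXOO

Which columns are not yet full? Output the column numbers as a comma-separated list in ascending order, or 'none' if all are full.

col 0: top cell = '.' → open
col 1: top cell = 'O' → FULL
col 2: top cell = 'O' → FULL
col 3: top cell = 'X' → FULL
col 4: top cell = 'X' → FULL
col 5: top cell = 'X' → FULL

Answer: 0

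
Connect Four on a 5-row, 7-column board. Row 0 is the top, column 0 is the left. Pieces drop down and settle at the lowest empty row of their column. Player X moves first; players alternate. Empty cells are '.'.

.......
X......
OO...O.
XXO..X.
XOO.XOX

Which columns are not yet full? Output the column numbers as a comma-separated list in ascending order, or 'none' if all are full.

col 0: top cell = '.' → open
col 1: top cell = '.' → open
col 2: top cell = '.' → open
col 3: top cell = '.' → open
col 4: top cell = '.' → open
col 5: top cell = '.' → open
col 6: top cell = '.' → open

Answer: 0,1,2,3,4,5,6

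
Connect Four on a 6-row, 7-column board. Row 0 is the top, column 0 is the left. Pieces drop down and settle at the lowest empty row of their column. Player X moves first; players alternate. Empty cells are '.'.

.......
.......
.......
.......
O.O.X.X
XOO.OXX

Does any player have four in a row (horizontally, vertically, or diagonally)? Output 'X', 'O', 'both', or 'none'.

none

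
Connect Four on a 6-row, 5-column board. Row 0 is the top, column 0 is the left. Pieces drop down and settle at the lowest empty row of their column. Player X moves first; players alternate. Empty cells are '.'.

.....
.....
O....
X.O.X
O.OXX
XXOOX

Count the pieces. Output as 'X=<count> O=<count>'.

X=7 O=6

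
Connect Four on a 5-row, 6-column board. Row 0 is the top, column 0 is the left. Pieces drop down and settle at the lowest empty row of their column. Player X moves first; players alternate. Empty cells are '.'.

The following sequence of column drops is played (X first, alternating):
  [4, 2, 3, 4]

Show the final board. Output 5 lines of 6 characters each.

Answer: ......
......
......
....O.
..OXX.

Derivation:
Move 1: X drops in col 4, lands at row 4
Move 2: O drops in col 2, lands at row 4
Move 3: X drops in col 3, lands at row 4
Move 4: O drops in col 4, lands at row 3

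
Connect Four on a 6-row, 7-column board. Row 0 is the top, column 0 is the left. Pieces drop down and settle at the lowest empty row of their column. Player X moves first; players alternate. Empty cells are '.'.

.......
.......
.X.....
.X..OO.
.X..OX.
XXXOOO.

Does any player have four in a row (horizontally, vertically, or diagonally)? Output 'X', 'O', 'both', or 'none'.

X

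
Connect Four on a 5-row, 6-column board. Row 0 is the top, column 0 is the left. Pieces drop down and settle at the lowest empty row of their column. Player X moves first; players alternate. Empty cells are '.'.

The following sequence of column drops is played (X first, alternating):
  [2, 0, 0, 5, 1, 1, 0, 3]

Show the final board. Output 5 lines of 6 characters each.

Move 1: X drops in col 2, lands at row 4
Move 2: O drops in col 0, lands at row 4
Move 3: X drops in col 0, lands at row 3
Move 4: O drops in col 5, lands at row 4
Move 5: X drops in col 1, lands at row 4
Move 6: O drops in col 1, lands at row 3
Move 7: X drops in col 0, lands at row 2
Move 8: O drops in col 3, lands at row 4

Answer: ......
......
X.....
XO....
OXXO.O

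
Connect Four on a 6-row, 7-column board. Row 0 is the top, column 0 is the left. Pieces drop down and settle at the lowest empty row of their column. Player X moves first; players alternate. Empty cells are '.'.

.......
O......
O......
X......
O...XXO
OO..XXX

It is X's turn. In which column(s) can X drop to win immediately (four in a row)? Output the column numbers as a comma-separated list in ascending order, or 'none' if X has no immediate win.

Answer: 3

Derivation:
col 0: drop X → no win
col 1: drop X → no win
col 2: drop X → no win
col 3: drop X → WIN!
col 4: drop X → no win
col 5: drop X → no win
col 6: drop X → no win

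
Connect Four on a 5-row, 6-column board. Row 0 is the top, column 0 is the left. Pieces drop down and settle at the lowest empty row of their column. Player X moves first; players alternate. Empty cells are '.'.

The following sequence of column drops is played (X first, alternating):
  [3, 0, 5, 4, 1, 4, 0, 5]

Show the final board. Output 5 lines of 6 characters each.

Answer: ......
......
......
X...OO
OX.XOX

Derivation:
Move 1: X drops in col 3, lands at row 4
Move 2: O drops in col 0, lands at row 4
Move 3: X drops in col 5, lands at row 4
Move 4: O drops in col 4, lands at row 4
Move 5: X drops in col 1, lands at row 4
Move 6: O drops in col 4, lands at row 3
Move 7: X drops in col 0, lands at row 3
Move 8: O drops in col 5, lands at row 3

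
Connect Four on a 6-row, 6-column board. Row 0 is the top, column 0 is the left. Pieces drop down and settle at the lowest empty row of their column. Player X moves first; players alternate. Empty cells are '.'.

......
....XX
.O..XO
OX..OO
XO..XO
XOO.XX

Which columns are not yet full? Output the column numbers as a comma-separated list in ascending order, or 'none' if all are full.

col 0: top cell = '.' → open
col 1: top cell = '.' → open
col 2: top cell = '.' → open
col 3: top cell = '.' → open
col 4: top cell = '.' → open
col 5: top cell = '.' → open

Answer: 0,1,2,3,4,5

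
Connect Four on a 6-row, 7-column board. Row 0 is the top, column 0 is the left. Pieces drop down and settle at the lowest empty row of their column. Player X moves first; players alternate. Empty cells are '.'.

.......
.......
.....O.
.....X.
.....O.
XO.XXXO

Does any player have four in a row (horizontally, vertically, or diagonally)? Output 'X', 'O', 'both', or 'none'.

none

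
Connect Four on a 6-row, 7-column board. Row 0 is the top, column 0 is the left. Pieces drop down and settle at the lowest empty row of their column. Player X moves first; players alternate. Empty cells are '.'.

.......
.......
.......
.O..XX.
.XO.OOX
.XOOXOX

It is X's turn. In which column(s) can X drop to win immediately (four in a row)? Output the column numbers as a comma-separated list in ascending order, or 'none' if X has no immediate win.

Answer: none

Derivation:
col 0: drop X → no win
col 1: drop X → no win
col 2: drop X → no win
col 3: drop X → no win
col 4: drop X → no win
col 5: drop X → no win
col 6: drop X → no win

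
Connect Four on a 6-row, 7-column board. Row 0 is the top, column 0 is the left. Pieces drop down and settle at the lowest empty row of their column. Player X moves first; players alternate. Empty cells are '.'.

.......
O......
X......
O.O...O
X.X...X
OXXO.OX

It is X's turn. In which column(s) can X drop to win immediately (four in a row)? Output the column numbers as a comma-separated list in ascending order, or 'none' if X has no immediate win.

Answer: none

Derivation:
col 0: drop X → no win
col 1: drop X → no win
col 2: drop X → no win
col 3: drop X → no win
col 4: drop X → no win
col 5: drop X → no win
col 6: drop X → no win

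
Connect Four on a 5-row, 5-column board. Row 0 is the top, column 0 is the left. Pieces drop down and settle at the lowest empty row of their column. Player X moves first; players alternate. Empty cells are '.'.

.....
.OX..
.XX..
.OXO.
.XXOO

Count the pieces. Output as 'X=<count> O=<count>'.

X=6 O=5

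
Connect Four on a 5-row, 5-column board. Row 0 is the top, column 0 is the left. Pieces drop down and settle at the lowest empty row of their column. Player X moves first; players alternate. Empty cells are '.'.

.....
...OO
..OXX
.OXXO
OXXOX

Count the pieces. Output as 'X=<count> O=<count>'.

X=7 O=7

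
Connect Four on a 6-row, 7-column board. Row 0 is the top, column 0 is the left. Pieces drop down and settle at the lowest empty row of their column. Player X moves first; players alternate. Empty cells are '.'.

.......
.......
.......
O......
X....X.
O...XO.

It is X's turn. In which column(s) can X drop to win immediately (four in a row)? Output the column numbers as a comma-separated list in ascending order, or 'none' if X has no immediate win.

col 0: drop X → no win
col 1: drop X → no win
col 2: drop X → no win
col 3: drop X → no win
col 4: drop X → no win
col 5: drop X → no win
col 6: drop X → no win

Answer: none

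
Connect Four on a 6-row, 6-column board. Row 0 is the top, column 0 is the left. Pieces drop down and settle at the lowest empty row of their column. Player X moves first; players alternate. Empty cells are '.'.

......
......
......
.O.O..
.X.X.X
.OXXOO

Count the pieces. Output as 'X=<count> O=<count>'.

X=5 O=5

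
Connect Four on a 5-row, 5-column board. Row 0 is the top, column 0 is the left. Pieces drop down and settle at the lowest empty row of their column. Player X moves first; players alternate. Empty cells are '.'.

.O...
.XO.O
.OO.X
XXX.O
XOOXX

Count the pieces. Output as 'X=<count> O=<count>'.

X=8 O=8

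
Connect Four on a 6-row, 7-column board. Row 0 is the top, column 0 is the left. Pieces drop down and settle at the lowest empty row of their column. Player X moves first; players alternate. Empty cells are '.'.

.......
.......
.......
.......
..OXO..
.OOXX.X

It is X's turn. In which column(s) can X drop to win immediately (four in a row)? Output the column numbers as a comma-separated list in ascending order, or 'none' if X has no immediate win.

col 0: drop X → no win
col 1: drop X → no win
col 2: drop X → no win
col 3: drop X → no win
col 4: drop X → no win
col 5: drop X → WIN!
col 6: drop X → no win

Answer: 5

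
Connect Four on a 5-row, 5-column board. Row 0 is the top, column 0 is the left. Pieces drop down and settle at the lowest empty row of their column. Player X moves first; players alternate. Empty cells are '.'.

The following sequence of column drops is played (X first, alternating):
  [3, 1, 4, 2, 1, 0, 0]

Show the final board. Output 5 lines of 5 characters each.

Move 1: X drops in col 3, lands at row 4
Move 2: O drops in col 1, lands at row 4
Move 3: X drops in col 4, lands at row 4
Move 4: O drops in col 2, lands at row 4
Move 5: X drops in col 1, lands at row 3
Move 6: O drops in col 0, lands at row 4
Move 7: X drops in col 0, lands at row 3

Answer: .....
.....
.....
XX...
OOOXX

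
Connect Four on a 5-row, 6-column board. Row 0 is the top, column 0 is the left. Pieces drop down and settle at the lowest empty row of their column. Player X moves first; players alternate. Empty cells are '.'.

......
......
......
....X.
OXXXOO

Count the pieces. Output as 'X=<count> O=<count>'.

X=4 O=3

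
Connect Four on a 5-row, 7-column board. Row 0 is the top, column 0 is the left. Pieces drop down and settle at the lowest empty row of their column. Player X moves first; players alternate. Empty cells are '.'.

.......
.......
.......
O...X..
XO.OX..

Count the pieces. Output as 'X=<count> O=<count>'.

X=3 O=3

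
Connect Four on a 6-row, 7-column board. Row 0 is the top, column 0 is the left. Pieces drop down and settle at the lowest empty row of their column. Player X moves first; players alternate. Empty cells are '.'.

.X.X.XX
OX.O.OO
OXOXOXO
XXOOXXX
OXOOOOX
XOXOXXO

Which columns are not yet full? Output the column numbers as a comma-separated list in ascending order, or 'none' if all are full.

col 0: top cell = '.' → open
col 1: top cell = 'X' → FULL
col 2: top cell = '.' → open
col 3: top cell = 'X' → FULL
col 4: top cell = '.' → open
col 5: top cell = 'X' → FULL
col 6: top cell = 'X' → FULL

Answer: 0,2,4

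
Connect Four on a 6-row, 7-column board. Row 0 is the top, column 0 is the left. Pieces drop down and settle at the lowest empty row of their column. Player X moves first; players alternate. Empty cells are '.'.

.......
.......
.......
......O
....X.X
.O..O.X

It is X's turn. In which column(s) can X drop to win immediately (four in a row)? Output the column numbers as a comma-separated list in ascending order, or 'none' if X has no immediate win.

col 0: drop X → no win
col 1: drop X → no win
col 2: drop X → no win
col 3: drop X → no win
col 4: drop X → no win
col 5: drop X → no win
col 6: drop X → no win

Answer: none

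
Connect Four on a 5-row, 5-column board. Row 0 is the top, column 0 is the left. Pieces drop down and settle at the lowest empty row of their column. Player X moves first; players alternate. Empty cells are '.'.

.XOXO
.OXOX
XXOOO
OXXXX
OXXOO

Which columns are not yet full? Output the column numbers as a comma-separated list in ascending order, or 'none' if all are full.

Answer: 0

Derivation:
col 0: top cell = '.' → open
col 1: top cell = 'X' → FULL
col 2: top cell = 'O' → FULL
col 3: top cell = 'X' → FULL
col 4: top cell = 'O' → FULL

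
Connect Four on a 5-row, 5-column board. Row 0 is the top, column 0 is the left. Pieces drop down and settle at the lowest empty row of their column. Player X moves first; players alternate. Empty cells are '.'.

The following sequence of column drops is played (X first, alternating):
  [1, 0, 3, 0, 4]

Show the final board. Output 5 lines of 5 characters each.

Answer: .....
.....
.....
O....
OX.XX

Derivation:
Move 1: X drops in col 1, lands at row 4
Move 2: O drops in col 0, lands at row 4
Move 3: X drops in col 3, lands at row 4
Move 4: O drops in col 0, lands at row 3
Move 5: X drops in col 4, lands at row 4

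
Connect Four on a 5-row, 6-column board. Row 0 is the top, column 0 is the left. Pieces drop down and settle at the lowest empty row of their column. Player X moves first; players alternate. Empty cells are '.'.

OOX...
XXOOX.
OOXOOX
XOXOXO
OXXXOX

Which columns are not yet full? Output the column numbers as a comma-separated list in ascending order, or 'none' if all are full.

col 0: top cell = 'O' → FULL
col 1: top cell = 'O' → FULL
col 2: top cell = 'X' → FULL
col 3: top cell = '.' → open
col 4: top cell = '.' → open
col 5: top cell = '.' → open

Answer: 3,4,5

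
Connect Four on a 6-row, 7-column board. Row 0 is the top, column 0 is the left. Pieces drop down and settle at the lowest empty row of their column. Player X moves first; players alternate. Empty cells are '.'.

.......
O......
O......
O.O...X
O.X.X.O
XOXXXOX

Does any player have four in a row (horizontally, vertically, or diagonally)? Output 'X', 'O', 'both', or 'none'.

O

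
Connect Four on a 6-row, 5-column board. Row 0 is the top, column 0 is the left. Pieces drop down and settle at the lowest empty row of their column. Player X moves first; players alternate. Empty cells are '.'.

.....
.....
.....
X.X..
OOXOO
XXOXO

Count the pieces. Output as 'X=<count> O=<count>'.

X=6 O=6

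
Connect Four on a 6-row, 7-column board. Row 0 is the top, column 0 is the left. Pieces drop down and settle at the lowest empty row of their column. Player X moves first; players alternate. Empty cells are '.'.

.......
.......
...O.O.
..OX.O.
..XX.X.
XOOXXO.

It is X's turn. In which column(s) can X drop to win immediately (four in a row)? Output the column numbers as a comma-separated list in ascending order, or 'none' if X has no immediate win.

col 0: drop X → no win
col 1: drop X → no win
col 2: drop X → no win
col 3: drop X → no win
col 4: drop X → WIN!
col 5: drop X → no win
col 6: drop X → no win

Answer: 4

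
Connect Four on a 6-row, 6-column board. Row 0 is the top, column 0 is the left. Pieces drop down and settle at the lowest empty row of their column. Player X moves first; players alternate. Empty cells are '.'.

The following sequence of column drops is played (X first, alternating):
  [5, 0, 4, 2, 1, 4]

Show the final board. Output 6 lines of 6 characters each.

Move 1: X drops in col 5, lands at row 5
Move 2: O drops in col 0, lands at row 5
Move 3: X drops in col 4, lands at row 5
Move 4: O drops in col 2, lands at row 5
Move 5: X drops in col 1, lands at row 5
Move 6: O drops in col 4, lands at row 4

Answer: ......
......
......
......
....O.
OXO.XX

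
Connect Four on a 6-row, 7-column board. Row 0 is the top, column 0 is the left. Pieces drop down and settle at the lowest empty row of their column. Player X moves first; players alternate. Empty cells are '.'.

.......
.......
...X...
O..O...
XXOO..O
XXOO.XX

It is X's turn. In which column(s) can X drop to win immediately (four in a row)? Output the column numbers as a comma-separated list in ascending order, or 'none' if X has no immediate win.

col 0: drop X → no win
col 1: drop X → no win
col 2: drop X → WIN!
col 3: drop X → no win
col 4: drop X → no win
col 5: drop X → no win
col 6: drop X → no win

Answer: 2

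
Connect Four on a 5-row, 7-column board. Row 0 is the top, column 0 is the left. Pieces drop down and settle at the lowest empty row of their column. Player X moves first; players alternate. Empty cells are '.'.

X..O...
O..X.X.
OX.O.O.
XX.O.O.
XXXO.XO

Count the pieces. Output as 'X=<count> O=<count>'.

X=10 O=9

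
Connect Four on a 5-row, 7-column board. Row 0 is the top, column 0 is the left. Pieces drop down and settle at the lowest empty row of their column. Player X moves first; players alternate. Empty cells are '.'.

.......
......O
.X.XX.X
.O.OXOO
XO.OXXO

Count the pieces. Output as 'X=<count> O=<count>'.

X=8 O=8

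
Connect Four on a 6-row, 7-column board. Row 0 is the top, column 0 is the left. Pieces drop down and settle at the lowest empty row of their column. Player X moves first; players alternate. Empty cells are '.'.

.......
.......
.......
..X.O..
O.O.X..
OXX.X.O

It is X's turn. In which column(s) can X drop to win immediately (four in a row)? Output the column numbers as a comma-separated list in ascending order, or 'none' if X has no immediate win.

Answer: 3

Derivation:
col 0: drop X → no win
col 1: drop X → no win
col 2: drop X → no win
col 3: drop X → WIN!
col 4: drop X → no win
col 5: drop X → no win
col 6: drop X → no win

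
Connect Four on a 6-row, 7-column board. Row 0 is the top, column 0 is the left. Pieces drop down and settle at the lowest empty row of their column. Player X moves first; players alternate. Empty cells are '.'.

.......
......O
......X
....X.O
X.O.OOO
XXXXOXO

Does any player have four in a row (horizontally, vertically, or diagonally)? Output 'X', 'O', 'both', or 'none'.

X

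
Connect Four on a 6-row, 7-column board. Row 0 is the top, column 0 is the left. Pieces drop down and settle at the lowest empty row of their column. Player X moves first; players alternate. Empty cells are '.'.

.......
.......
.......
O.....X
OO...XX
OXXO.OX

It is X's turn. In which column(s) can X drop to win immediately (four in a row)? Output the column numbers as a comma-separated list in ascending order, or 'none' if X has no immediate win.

col 0: drop X → no win
col 1: drop X → no win
col 2: drop X → no win
col 3: drop X → no win
col 4: drop X → no win
col 5: drop X → no win
col 6: drop X → WIN!

Answer: 6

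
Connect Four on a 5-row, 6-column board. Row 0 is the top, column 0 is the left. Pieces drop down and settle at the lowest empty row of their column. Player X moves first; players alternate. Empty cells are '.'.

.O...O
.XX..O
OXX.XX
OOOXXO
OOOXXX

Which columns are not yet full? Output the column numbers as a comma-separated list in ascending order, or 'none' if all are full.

col 0: top cell = '.' → open
col 1: top cell = 'O' → FULL
col 2: top cell = '.' → open
col 3: top cell = '.' → open
col 4: top cell = '.' → open
col 5: top cell = 'O' → FULL

Answer: 0,2,3,4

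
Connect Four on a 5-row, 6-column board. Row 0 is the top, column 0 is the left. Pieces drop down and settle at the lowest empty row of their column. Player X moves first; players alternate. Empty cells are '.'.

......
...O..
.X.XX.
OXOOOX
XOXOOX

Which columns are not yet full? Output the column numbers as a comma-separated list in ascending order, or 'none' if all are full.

Answer: 0,1,2,3,4,5

Derivation:
col 0: top cell = '.' → open
col 1: top cell = '.' → open
col 2: top cell = '.' → open
col 3: top cell = '.' → open
col 4: top cell = '.' → open
col 5: top cell = '.' → open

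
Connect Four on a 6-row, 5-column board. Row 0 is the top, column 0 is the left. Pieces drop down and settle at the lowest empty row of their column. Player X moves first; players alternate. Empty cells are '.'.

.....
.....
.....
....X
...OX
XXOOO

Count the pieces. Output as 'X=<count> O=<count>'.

X=4 O=4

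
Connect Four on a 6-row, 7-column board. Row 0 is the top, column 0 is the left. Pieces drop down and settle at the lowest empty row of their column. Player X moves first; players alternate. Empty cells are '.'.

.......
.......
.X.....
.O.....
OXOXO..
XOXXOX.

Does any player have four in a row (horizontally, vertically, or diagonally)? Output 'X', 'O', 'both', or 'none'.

none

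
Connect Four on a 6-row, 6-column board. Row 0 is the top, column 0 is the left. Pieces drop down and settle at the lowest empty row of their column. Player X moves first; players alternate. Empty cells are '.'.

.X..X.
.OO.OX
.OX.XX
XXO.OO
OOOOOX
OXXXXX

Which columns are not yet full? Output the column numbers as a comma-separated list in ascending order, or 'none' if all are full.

col 0: top cell = '.' → open
col 1: top cell = 'X' → FULL
col 2: top cell = '.' → open
col 3: top cell = '.' → open
col 4: top cell = 'X' → FULL
col 5: top cell = '.' → open

Answer: 0,2,3,5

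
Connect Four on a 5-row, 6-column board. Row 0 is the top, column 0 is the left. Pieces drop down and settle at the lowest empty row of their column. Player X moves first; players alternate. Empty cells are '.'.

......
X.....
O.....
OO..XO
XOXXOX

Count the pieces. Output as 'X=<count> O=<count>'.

X=6 O=6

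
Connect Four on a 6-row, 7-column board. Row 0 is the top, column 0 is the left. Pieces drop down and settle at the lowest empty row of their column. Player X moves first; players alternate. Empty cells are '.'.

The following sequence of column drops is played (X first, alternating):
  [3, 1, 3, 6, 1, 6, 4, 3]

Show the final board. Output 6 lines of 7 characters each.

Answer: .......
.......
.......
...O...
.X.X..O
.O.XX.O

Derivation:
Move 1: X drops in col 3, lands at row 5
Move 2: O drops in col 1, lands at row 5
Move 3: X drops in col 3, lands at row 4
Move 4: O drops in col 6, lands at row 5
Move 5: X drops in col 1, lands at row 4
Move 6: O drops in col 6, lands at row 4
Move 7: X drops in col 4, lands at row 5
Move 8: O drops in col 3, lands at row 3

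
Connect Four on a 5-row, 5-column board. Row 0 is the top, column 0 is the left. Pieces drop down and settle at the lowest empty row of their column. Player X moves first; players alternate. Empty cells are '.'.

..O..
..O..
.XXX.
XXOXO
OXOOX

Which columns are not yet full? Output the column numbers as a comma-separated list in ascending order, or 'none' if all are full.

col 0: top cell = '.' → open
col 1: top cell = '.' → open
col 2: top cell = 'O' → FULL
col 3: top cell = '.' → open
col 4: top cell = '.' → open

Answer: 0,1,3,4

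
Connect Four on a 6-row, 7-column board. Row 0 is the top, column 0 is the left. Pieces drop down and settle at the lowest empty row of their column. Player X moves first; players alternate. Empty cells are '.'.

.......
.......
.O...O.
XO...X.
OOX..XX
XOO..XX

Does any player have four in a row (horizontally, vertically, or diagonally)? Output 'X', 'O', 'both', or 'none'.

O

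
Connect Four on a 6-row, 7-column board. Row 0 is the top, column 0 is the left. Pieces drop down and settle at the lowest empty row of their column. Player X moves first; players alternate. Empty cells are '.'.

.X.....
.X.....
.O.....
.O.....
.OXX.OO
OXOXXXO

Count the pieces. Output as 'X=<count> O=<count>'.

X=8 O=8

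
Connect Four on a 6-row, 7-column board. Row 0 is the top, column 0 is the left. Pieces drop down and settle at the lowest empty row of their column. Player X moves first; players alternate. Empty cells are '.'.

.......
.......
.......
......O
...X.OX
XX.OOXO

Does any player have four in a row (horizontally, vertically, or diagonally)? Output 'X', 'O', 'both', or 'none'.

none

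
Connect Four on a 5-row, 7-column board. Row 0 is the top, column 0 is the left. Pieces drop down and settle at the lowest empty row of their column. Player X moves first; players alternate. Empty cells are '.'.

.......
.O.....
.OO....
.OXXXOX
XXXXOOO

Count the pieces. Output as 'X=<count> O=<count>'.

X=8 O=8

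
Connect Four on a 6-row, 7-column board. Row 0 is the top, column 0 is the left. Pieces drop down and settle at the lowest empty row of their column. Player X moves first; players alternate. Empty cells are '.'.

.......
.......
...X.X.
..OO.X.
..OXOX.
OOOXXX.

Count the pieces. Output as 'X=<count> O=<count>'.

X=8 O=7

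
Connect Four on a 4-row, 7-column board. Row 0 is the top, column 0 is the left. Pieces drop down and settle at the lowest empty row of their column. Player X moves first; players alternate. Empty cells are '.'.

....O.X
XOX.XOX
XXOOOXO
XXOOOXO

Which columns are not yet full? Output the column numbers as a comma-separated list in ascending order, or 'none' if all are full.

Answer: 0,1,2,3,5

Derivation:
col 0: top cell = '.' → open
col 1: top cell = '.' → open
col 2: top cell = '.' → open
col 3: top cell = '.' → open
col 4: top cell = 'O' → FULL
col 5: top cell = '.' → open
col 6: top cell = 'X' → FULL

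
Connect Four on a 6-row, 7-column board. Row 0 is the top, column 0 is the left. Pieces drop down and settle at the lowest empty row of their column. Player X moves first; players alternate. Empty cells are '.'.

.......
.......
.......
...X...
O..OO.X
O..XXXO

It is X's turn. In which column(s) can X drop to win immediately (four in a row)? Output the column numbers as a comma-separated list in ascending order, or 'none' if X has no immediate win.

Answer: 2

Derivation:
col 0: drop X → no win
col 1: drop X → no win
col 2: drop X → WIN!
col 3: drop X → no win
col 4: drop X → no win
col 5: drop X → no win
col 6: drop X → no win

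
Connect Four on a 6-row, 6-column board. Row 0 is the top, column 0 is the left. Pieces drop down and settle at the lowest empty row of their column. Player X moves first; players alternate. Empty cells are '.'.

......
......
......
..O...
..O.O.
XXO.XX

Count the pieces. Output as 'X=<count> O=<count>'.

X=4 O=4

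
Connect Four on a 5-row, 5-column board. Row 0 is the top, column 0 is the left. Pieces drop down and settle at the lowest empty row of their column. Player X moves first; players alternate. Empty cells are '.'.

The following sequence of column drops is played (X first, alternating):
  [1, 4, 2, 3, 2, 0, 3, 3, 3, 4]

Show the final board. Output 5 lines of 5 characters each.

Answer: .....
...X.
...O.
..XXO
OXXOO

Derivation:
Move 1: X drops in col 1, lands at row 4
Move 2: O drops in col 4, lands at row 4
Move 3: X drops in col 2, lands at row 4
Move 4: O drops in col 3, lands at row 4
Move 5: X drops in col 2, lands at row 3
Move 6: O drops in col 0, lands at row 4
Move 7: X drops in col 3, lands at row 3
Move 8: O drops in col 3, lands at row 2
Move 9: X drops in col 3, lands at row 1
Move 10: O drops in col 4, lands at row 3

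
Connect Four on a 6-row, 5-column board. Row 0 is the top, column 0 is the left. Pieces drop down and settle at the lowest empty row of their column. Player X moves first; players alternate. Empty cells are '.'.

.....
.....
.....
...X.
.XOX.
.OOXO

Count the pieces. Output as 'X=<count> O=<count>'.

X=4 O=4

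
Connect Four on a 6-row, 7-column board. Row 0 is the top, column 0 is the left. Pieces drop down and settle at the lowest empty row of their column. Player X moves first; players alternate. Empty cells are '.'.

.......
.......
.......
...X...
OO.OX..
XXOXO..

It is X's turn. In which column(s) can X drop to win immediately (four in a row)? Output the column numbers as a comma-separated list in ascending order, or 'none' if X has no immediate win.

Answer: none

Derivation:
col 0: drop X → no win
col 1: drop X → no win
col 2: drop X → no win
col 3: drop X → no win
col 4: drop X → no win
col 5: drop X → no win
col 6: drop X → no win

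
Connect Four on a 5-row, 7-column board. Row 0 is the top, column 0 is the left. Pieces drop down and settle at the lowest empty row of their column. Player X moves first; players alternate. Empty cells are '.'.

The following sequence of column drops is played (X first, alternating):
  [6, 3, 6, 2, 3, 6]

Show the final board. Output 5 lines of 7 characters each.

Answer: .......
.......
......O
...X..X
..OO..X

Derivation:
Move 1: X drops in col 6, lands at row 4
Move 2: O drops in col 3, lands at row 4
Move 3: X drops in col 6, lands at row 3
Move 4: O drops in col 2, lands at row 4
Move 5: X drops in col 3, lands at row 3
Move 6: O drops in col 6, lands at row 2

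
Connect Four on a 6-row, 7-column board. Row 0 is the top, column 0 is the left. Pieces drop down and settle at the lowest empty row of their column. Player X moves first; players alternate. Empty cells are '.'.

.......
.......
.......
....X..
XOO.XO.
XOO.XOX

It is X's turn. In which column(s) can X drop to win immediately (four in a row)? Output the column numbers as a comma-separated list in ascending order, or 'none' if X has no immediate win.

col 0: drop X → no win
col 1: drop X → no win
col 2: drop X → no win
col 3: drop X → no win
col 4: drop X → WIN!
col 5: drop X → no win
col 6: drop X → no win

Answer: 4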